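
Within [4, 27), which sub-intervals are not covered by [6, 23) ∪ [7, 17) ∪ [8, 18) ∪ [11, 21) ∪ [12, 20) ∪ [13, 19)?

After merging, the occupied span is [6, 23).
Complement within [4, 27): [4, 6), [23, 27).

[4, 6) ∪ [23, 27)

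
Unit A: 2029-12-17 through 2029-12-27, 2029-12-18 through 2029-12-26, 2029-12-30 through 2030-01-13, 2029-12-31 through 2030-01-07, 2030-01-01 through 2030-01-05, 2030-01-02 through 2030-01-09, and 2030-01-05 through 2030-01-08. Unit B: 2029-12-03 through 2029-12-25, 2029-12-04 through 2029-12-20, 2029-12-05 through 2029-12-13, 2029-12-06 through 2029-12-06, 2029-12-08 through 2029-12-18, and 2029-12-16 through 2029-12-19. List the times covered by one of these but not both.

2029-12-03 through 2029-12-16, 2029-12-26 through 2029-12-27, 2029-12-30 through 2030-01-13

A, merged: 2029-12-17 through 2029-12-27, 2029-12-30 through 2030-01-13.
B, merged: 2029-12-03 through 2029-12-25.
A \ B = 2029-12-26 through 2029-12-27, 2029-12-30 through 2030-01-13.
B \ A = 2029-12-03 through 2029-12-16.
Union of the two gives the symmetric difference.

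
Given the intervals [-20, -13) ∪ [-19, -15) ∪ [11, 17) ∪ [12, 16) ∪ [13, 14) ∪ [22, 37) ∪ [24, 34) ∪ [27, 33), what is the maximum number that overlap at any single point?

3

Walk the sorted start/end points keeping a running depth.
The depth first hits 3 at 13.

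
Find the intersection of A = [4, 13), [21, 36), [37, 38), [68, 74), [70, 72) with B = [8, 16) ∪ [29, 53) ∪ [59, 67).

First set merges to [4, 13), [21, 36), [37, 38), [68, 74).
[4, 13) meets the second set on [8, 13).
[21, 36) meets the second set on [29, 36).
[37, 38) meets the second set on [37, 38).
[68, 74): no overlap with the second set.

[8, 13) ∪ [29, 36) ∪ [37, 38)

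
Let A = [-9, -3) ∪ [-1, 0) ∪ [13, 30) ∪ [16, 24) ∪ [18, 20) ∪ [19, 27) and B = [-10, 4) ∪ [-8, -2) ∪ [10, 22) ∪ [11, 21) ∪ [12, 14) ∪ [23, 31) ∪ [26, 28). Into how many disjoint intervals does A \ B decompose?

A, merged: [-9, -3), [-1, 0), [13, 30).
B, merged: [-10, 4), [10, 22), [23, 31).
A \ B = [22, 23).
That is 1 disjoint piece.

1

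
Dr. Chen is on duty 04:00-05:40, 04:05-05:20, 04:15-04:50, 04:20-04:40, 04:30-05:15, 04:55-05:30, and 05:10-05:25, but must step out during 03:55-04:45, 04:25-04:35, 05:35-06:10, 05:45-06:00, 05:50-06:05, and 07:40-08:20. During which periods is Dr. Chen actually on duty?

First set merges to 04:00-05:40.
Second set merges to 03:55-04:45, 05:35-06:10, 07:40-08:20.
04:00-05:40 minus B → 04:45-05:35.

04:45-05:35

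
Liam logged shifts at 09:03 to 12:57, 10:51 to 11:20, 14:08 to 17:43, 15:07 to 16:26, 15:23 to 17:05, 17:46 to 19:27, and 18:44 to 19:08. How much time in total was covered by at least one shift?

9 h 10 min

Merged: 09:03–12:57, 14:08–17:43, 17:46–19:27.
Lengths: 3 h 54 min + 3 h 35 min + 1 h 41 min = 9 h 10 min.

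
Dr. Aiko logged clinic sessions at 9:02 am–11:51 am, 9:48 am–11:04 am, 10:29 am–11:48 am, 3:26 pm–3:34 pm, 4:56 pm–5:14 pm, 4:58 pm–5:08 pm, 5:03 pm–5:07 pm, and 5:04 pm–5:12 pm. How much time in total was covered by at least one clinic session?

Merged: 9:02 am-11:51 am, 3:26 pm-3:34 pm, 4:56 pm-5:14 pm.
Lengths: 2 h 49 min + 8 min + 18 min = 3 h 15 min.

3 h 15 min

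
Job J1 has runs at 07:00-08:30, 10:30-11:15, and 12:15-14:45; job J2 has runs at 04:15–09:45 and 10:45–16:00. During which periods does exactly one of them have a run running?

Only in the first: 10:30–10:45.
Only in the second: 04:15–07:00, 08:30–09:45, 11:15–12:15, 14:45–16:00.
Together these are the periods covered by exactly one.

04:15–07:00, 08:30–09:45, 10:30–10:45, 11:15–12:15, 14:45–16:00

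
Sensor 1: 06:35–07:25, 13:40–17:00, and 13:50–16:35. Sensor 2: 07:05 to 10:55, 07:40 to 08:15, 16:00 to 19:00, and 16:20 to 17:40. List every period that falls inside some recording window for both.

First set merges to 06:35-07:25, 13:40-17:00.
Second set merges to 07:05-10:55, 16:00-19:00.
06:35-07:25 overlaps B on 07:05-07:25.
13:40-17:00 overlaps B on 16:00-17:00.

07:05-07:25, 16:00-17:00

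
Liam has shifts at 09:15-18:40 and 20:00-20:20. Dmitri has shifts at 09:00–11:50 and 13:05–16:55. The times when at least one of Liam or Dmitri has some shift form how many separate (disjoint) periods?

A ∪ B = 09:00-18:40, 20:00-20:20.
That is 2 disjoint pieces.

2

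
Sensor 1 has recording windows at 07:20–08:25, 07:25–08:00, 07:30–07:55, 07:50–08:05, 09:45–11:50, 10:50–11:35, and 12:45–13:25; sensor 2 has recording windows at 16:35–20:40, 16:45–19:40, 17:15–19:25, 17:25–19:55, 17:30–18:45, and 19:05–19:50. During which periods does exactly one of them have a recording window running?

07:20–08:25, 09:45–11:50, 12:45–13:25, 16:35–20:40

Merge the first list: 07:20–08:25, 09:45–11:50, 12:45–13:25.
Merge the second list: 16:35–20:40.
A \ B = 07:20–08:25, 09:45–11:50, 12:45–13:25.
B \ A = 16:35–20:40.
Union of the two gives the symmetric difference.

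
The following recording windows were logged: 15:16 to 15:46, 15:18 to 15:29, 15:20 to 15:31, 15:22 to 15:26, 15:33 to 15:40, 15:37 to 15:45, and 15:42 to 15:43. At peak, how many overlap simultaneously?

At 15:22, 4 of the intervals are simultaneously active.
No point has more.

4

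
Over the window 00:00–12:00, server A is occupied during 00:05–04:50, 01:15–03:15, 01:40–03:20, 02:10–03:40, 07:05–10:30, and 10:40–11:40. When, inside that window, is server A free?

The merged coverage is 00:05–04:50, 07:05–10:30, 10:40–11:40.
Gaps within 00:00–12:00: 00:00–00:05, 04:50–07:05, 10:30–10:40, 11:40–12:00.

00:00–00:05, 04:50–07:05, 10:30–10:40, 11:40–12:00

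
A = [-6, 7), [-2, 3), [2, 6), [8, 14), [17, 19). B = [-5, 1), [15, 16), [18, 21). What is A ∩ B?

[-5, 1) ∪ [18, 19)

A, merged: [-6, 7), [8, 14), [17, 19).
[-6, 7) overlaps B on [-5, 1).
[8, 14) falls entirely outside B.
[17, 19) overlaps B on [18, 19).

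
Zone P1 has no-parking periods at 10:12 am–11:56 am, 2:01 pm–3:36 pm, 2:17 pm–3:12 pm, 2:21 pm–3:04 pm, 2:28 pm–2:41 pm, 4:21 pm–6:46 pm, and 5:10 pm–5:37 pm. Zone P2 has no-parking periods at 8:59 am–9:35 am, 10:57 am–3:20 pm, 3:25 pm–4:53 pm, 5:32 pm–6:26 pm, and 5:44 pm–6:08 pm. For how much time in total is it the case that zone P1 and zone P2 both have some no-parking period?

3 h 55 min

First set merges to 10:12 am–11:56 am, 2:01 pm–3:36 pm, 4:21 pm–6:46 pm.
Second set merges to 8:59 am–9:35 am, 10:57 am–3:20 pm, 3:25 pm–4:53 pm, 5:32 pm–6:26 pm.
A ∩ B = 10:57 am–11:56 am, 2:01 pm–3:20 pm, 3:25 pm–3:36 pm, 4:21 pm–4:53 pm, 5:32 pm–6:26 pm.
Total: 59 min + 1 h 19 min + 11 min + 32 min + 54 min = 3 h 55 min.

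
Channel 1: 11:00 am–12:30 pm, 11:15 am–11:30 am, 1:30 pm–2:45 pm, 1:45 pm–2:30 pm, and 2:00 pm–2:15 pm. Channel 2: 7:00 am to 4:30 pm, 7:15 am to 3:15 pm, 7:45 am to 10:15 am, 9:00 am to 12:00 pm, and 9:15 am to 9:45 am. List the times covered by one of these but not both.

Merge the first list: 11:00 am–12:30 pm, 1:30 pm–2:45 pm.
Merge the second list: 7:00 am–4:30 pm.
Only in the first: none.
Only in the second: 7:00 am–11:00 am, 12:30 pm–1:30 pm, 2:45 pm–4:30 pm.
Together these are the periods covered by exactly one.

7:00 am–11:00 am, 12:30 pm–1:30 pm, 2:45 pm–4:30 pm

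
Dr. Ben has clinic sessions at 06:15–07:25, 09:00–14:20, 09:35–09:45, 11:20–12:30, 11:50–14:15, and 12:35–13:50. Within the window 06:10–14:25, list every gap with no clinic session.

The merged coverage is 06:15–07:25, 09:00–14:20.
Gaps within 06:10–14:25: 06:10–06:15, 07:25–09:00, 14:20–14:25.

06:10–06:15, 07:25–09:00, 14:20–14:25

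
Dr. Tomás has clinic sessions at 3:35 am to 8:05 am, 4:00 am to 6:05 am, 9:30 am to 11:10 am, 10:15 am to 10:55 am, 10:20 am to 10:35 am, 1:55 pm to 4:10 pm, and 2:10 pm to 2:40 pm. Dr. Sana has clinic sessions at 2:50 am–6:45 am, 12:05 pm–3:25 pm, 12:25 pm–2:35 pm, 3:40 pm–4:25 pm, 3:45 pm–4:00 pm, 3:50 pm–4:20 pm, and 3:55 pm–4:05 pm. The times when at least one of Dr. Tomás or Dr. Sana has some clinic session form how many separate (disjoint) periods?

First set merges to 3:35 am-8:05 am, 9:30 am-11:10 am, 1:55 pm-4:10 pm.
Second set merges to 2:50 am-6:45 am, 12:05 pm-3:25 pm, 3:40 pm-4:25 pm.
A ∪ B = 2:50 am-8:05 am, 9:30 am-11:10 am, 12:05 pm-4:25 pm.
That is 3 disjoint pieces.

3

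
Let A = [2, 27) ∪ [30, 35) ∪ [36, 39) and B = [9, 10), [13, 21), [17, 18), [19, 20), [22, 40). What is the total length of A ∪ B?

Second set merges to [9, 10), [13, 21), [22, 40).
A ∪ B = [2, 40).
Total: 38.

38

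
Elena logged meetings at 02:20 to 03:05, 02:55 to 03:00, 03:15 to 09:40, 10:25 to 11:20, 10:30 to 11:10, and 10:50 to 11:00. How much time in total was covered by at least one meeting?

8 h 5 min

Merged: 02:20–03:05, 03:15–09:40, 10:25–11:20.
Lengths: 45 min + 6 h 25 min + 55 min = 8 h 5 min.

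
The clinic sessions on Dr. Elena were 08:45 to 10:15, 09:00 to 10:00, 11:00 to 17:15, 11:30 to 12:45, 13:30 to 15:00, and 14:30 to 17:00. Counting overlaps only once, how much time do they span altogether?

7 h 45 min

Merged: 08:45–10:15, 11:00–17:15.
Lengths: 1 h 30 min + 6 h 15 min = 7 h 45 min.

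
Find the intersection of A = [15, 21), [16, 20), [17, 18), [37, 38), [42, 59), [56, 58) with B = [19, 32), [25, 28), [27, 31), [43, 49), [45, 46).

[19, 21) ∪ [43, 49)

A, merged: [15, 21), [37, 38), [42, 59).
B, merged: [19, 32), [43, 49).
[15, 21) ∩ B → [19, 21).
[37, 38) meets no B interval.
[42, 59) ∩ B → [43, 49).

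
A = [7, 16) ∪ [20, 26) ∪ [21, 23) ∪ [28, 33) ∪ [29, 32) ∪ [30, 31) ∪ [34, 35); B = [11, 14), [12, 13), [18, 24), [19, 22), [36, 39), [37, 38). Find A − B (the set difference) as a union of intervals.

A, merged: [7, 16), [20, 26), [28, 33), [34, 35).
B, merged: [11, 14), [18, 24), [36, 39).
[7, 16) minus B → [7, 11), [14, 16).
[20, 26) minus B → [24, 26).
[28, 33): no B overlap → unchanged.
[34, 35): no B overlap → unchanged.

[7, 11) ∪ [14, 16) ∪ [24, 26) ∪ [28, 33) ∪ [34, 35)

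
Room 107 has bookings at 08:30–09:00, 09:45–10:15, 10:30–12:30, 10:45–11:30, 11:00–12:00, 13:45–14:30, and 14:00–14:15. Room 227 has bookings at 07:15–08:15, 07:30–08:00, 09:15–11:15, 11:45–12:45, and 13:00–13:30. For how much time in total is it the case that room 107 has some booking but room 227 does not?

A, merged: 08:30-09:00, 09:45-10:15, 10:30-12:30, 13:45-14:30.
B, merged: 07:15-08:15, 09:15-11:15, 11:45-12:45, 13:00-13:30.
A \ B = 08:30-09:00, 11:15-11:45, 13:45-14:30.
Total: 30 min + 30 min + 45 min = 1 h 45 min.

1 h 45 min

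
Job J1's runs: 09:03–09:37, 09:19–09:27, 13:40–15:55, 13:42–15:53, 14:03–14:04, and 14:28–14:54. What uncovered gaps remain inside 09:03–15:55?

09:37–13:40

After merging, the occupied span is 09:03–09:37, 13:40–15:55.
Complement within 09:03–15:55: 09:37–13:40.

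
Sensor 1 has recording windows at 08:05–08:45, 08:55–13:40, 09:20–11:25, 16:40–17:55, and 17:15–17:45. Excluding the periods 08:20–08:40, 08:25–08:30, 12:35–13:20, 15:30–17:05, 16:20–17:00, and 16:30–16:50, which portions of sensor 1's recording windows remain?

First set merges to 08:05-08:45, 08:55-13:40, 16:40-17:55.
Second set merges to 08:20-08:40, 12:35-13:20, 15:30-17:05.
08:05-08:45 \ B = 08:05-08:20, 08:40-08:45.
08:55-13:40 \ B = 08:55-12:35, 13:20-13:40.
16:40-17:55 \ B = 17:05-17:55.

08:05-08:20, 08:40-08:45, 08:55-12:35, 13:20-13:40, 17:05-17:55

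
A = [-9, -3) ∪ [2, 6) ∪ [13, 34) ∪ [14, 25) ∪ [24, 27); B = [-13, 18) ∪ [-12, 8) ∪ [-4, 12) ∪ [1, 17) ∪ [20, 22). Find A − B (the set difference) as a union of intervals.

[18, 20) ∪ [22, 34)

First set merges to [-9, -3), [2, 6), [13, 34).
Second set merges to [-13, 18), [20, 22).
[-9, -3): fully covered by B → removed.
[2, 6): fully covered by B → removed.
[13, 34) minus B → [18, 20), [22, 34).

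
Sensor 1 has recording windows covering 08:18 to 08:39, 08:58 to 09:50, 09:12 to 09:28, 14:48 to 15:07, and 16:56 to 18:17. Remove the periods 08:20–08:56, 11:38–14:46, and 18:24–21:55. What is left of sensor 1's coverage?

First set merges to 08:18–08:39, 08:58–09:50, 14:48–15:07, 16:56–18:17.
08:18–08:39 with B removed leaves 08:18–08:20.
08:58–09:50 is untouched.
14:48–15:07 is untouched.
16:56–18:17 is untouched.

08:18–08:20, 08:58–09:50, 14:48–15:07, 16:56–18:17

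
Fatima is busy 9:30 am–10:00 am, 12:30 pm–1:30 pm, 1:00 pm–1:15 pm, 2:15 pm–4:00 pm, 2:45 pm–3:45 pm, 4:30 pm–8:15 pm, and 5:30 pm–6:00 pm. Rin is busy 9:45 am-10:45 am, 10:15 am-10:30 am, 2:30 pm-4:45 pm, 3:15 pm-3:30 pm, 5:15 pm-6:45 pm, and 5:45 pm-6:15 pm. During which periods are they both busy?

9:45 am-10:00 am, 2:30 pm-4:00 pm, 4:30 pm-4:45 pm, 5:15 pm-6:45 pm

A, merged: 9:30 am-10:00 am, 12:30 pm-1:30 pm, 2:15 pm-4:00 pm, 4:30 pm-8:15 pm.
B, merged: 9:45 am-10:45 am, 2:30 pm-4:45 pm, 5:15 pm-6:45 pm.
9:30 am-10:00 am meets the second set on 9:45 am-10:00 am.
12:30 pm-1:30 pm: no overlap with the second set.
2:15 pm-4:00 pm meets the second set on 2:30 pm-4:00 pm.
4:30 pm-8:15 pm meets the second set on 4:30 pm-4:45 pm, 5:15 pm-6:45 pm.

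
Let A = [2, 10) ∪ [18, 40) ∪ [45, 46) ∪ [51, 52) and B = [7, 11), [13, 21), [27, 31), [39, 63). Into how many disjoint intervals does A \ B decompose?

A \ B = [2, 7), [21, 27), [31, 39).
That is 3 disjoint pieces.

3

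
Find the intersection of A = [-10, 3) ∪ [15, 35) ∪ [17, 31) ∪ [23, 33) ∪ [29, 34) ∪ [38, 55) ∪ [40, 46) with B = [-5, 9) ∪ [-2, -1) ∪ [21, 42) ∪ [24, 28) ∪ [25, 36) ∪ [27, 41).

First set merges to [-10, 3), [15, 35), [38, 55).
Second set merges to [-5, 9), [21, 42).
[-10, 3) overlaps B on [-5, 3).
[15, 35) overlaps B on [21, 35).
[38, 55) overlaps B on [38, 42).

[-5, 3) ∪ [21, 35) ∪ [38, 42)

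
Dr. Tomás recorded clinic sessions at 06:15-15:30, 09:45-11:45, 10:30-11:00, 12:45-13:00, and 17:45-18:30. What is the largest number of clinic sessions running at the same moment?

Walk the sorted start/end points keeping a running depth.
The depth first hits 3 at 10:30.

3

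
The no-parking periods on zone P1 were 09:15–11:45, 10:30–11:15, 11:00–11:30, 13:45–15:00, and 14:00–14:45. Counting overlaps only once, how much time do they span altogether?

3 h 45 min

Merged: 09:15-11:45, 13:45-15:00.
Lengths: 2 h 30 min + 1 h 15 min = 3 h 45 min.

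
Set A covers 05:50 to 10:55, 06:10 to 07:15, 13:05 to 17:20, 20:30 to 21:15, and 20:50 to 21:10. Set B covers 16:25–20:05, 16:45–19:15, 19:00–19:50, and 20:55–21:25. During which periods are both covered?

A, merged: 05:50–10:55, 13:05–17:20, 20:30–21:15.
B, merged: 16:25–20:05, 20:55–21:25.
05:50–10:55 falls entirely outside B.
13:05–17:20 overlaps B on 16:25–17:20.
20:30–21:15 overlaps B on 20:55–21:15.

16:25–17:20, 20:55–21:15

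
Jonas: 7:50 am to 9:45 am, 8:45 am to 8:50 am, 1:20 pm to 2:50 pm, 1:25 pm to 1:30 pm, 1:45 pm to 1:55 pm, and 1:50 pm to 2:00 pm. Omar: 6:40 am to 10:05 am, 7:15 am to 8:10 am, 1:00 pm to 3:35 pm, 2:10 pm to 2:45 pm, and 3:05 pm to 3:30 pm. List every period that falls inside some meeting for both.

7:50 am-9:45 am, 1:20 pm-2:50 pm

First set merges to 7:50 am-9:45 am, 1:20 pm-2:50 pm.
Second set merges to 6:40 am-10:05 am, 1:00 pm-3:35 pm.
7:50 am-9:45 am meets the second set on 7:50 am-9:45 am.
1:20 pm-2:50 pm meets the second set on 1:20 pm-2:50 pm.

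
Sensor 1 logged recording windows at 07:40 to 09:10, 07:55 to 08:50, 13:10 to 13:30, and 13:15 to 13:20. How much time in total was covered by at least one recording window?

Merged: 07:40–09:10, 13:10–13:30.
Lengths: 1 h 30 min + 20 min = 1 h 50 min.

1 h 50 min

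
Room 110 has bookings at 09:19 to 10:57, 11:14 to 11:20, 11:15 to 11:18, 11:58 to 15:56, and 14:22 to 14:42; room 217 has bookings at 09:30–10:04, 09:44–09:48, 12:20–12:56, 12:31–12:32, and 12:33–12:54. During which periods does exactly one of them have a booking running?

Merge the first list: 09:19-10:57, 11:14-11:20, 11:58-15:56.
Merge the second list: 09:30-10:04, 12:20-12:56.
Only in the first: 09:19-09:30, 10:04-10:57, 11:14-11:20, 11:58-12:20, 12:56-15:56.
Only in the second: none.
Together these are the periods covered by exactly one.

09:19-09:30, 10:04-10:57, 11:14-11:20, 11:58-12:20, 12:56-15:56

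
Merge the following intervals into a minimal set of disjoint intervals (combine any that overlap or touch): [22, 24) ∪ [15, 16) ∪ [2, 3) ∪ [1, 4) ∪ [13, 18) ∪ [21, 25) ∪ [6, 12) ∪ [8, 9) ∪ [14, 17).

Sort by start: [1, 4), [2, 3), [6, 12), [8, 9), [13, 18), [14, 17), [15, 16), [21, 25), [22, 24).
[2, 3) overlaps/touches [1, 4) → extend to [1, 4).
[6, 12) is disjoint → start new block.
[8, 9) overlaps/touches [6, 12) → extend to [6, 12).
[13, 18) is disjoint → start new block.
[14, 17) overlaps/touches [13, 18) → extend to [13, 18).
[15, 16) overlaps/touches [13, 18) → extend to [13, 18).
[21, 25) is disjoint → start new block.
[22, 24) overlaps/touches [21, 25) → extend to [21, 25).

[1, 4) ∪ [6, 12) ∪ [13, 18) ∪ [21, 25)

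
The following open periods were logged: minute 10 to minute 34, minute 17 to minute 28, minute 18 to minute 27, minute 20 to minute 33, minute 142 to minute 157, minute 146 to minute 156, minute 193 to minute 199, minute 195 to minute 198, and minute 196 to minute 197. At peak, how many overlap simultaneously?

At minute 20, 4 of the intervals are simultaneously active.
No point has more.

4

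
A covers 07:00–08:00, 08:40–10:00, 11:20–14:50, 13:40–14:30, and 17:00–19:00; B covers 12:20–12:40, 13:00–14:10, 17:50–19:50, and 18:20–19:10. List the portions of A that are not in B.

07:00–08:00, 08:40–10:00, 11:20–12:20, 12:40–13:00, 14:10–14:50, 17:00–17:50

Merge the first list: 07:00–08:00, 08:40–10:00, 11:20–14:50, 17:00–19:00.
Merge the second list: 12:20–12:40, 13:00–14:10, 17:50–19:50.
07:00–08:00: no B overlap → unchanged.
08:40–10:00: no B overlap → unchanged.
11:20–14:50 minus B → 11:20–12:20, 12:40–13:00, 14:10–14:50.
17:00–19:00 minus B → 17:00–17:50.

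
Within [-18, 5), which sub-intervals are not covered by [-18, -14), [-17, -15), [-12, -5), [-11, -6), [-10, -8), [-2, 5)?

Covered (merged): [-18, -14), [-12, -5), [-2, 5).
Gaps within [-18, 5): [-14, -12), [-5, -2).

[-14, -12) ∪ [-5, -2)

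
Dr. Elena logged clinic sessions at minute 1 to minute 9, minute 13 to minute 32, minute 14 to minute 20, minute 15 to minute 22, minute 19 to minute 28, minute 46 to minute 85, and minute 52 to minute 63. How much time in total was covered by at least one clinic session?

66 minutes

Merged: minute 1 to minute 9, minute 13 to minute 32, minute 46 to minute 85.
Lengths: 8 minutes + 19 minutes + 39 minutes = 66 minutes.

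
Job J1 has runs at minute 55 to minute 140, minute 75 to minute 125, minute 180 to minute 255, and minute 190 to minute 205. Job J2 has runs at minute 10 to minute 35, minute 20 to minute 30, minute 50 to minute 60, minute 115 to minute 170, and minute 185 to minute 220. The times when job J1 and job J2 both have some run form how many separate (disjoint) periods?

3

Merge the first list: minute 55 to minute 140, minute 180 to minute 255.
Merge the second list: minute 10 to minute 35, minute 50 to minute 60, minute 115 to minute 170, minute 185 to minute 220.
A ∩ B = minute 55 to minute 60, minute 115 to minute 140, minute 185 to minute 220.
That is 3 disjoint pieces.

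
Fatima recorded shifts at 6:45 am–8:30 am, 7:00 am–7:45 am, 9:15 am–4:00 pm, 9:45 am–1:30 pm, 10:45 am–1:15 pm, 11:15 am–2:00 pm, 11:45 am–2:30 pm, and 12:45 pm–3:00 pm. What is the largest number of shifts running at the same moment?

At 12:45 pm, 6 of the intervals are simultaneously active.
No point has more.

6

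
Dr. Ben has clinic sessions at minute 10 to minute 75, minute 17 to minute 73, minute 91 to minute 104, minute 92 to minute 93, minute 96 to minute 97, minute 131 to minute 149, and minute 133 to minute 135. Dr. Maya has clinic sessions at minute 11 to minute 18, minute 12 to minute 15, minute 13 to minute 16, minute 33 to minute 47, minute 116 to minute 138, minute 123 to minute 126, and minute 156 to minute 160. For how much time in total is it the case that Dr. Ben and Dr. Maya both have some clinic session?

First set merges to minute 10 to minute 75, minute 91 to minute 104, minute 131 to minute 149.
Second set merges to minute 11 to minute 18, minute 33 to minute 47, minute 116 to minute 138, minute 156 to minute 160.
A ∩ B = minute 11 to minute 18, minute 33 to minute 47, minute 131 to minute 138.
Total: 7 minutes + 14 minutes + 7 minutes = 28 minutes.

28 minutes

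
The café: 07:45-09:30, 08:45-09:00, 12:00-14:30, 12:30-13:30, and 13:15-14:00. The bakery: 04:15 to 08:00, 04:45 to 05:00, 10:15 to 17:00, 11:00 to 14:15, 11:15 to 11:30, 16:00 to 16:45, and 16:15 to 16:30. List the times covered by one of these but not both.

First set merges to 07:45–09:30, 12:00–14:30.
Second set merges to 04:15–08:00, 10:15–17:00.
Only in the first: 08:00–09:30.
Only in the second: 04:15–07:45, 10:15–12:00, 14:30–17:00.
Together these are the periods covered by exactly one.

04:15–07:45, 08:00–09:30, 10:15–12:00, 14:30–17:00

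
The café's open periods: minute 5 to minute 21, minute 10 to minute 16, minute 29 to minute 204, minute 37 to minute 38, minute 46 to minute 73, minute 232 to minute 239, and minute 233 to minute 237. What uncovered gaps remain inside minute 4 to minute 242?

Covered (merged): minute 5 to minute 21, minute 29 to minute 204, minute 232 to minute 239.
Complement within minute 4 to minute 242: minute 4 to minute 5, minute 21 to minute 29, minute 204 to minute 232, minute 239 to minute 242.

minute 4 to minute 5, minute 21 to minute 29, minute 204 to minute 232, minute 239 to minute 242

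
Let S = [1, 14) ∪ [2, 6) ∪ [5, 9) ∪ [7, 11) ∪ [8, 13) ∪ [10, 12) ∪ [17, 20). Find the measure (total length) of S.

16

Merged: [1, 14), [17, 20).
Lengths: 13 + 3 = 16.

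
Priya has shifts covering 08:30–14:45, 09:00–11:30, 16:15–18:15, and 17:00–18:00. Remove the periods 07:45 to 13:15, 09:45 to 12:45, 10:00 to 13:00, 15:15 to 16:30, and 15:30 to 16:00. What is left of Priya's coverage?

Merge the first list: 08:30–14:45, 16:15–18:15.
Merge the second list: 07:45–13:15, 15:15–16:30.
08:30–14:45 \ B = 13:15–14:45.
16:15–18:15 \ B = 16:30–18:15.

13:15–14:45, 16:30–18:15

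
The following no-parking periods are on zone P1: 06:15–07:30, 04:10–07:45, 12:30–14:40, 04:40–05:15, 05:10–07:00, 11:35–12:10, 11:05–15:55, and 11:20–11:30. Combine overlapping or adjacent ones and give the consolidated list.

Sort by start: 04:10–07:45, 04:40–05:15, 05:10–07:00, 06:15–07:30, 11:05–15:55, 11:20–11:30, 11:35–12:10, 12:30–14:40.
04:40–05:15 overlaps/touches 04:10–07:45 → extend to 04:10–07:45.
05:10–07:00 overlaps/touches 04:10–07:45 → extend to 04:10–07:45.
06:15–07:30 overlaps/touches 04:10–07:45 → extend to 04:10–07:45.
11:05–15:55 is disjoint → start new block.
11:20–11:30 overlaps/touches 11:05–15:55 → extend to 11:05–15:55.
11:35–12:10 overlaps/touches 11:05–15:55 → extend to 11:05–15:55.
12:30–14:40 overlaps/touches 11:05–15:55 → extend to 11:05–15:55.

04:10–07:45, 11:05–15:55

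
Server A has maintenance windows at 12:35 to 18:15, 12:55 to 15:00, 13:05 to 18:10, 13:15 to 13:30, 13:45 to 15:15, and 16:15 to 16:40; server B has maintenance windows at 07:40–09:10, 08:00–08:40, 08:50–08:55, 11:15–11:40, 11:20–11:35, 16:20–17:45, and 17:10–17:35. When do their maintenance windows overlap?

Merge the first list: 12:35-18:15.
Merge the second list: 07:40-09:10, 11:15-11:40, 16:20-17:45.
12:35-18:15 ∩ B → 16:20-17:45.

16:20-17:45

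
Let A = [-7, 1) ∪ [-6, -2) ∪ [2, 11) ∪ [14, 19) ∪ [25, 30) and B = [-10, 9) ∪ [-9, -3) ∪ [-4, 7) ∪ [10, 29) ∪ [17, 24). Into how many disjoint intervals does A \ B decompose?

2

A, merged: [-7, 1), [2, 11), [14, 19), [25, 30).
B, merged: [-10, 9), [10, 29).
A \ B = [9, 10), [29, 30).
That is 2 disjoint pieces.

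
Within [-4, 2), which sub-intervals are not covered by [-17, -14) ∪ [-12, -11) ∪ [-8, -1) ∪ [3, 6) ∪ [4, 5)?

[-1, 2)

The merged coverage is [-17, -14), [-12, -11), [-8, -1), [3, 6).
Uncovered inside [-4, 2): [-1, 2).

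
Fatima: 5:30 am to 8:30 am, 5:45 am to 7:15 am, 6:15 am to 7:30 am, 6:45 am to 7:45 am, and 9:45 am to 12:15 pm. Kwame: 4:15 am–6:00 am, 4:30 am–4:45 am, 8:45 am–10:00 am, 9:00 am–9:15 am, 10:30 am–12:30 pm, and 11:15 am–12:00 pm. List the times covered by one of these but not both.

A, merged: 5:30 am–8:30 am, 9:45 am–12:15 pm.
B, merged: 4:15 am–6:00 am, 8:45 am–10:00 am, 10:30 am–12:30 pm.
A \ B = 6:00 am–8:30 am, 10:00 am–10:30 am.
B \ A = 4:15 am–5:30 am, 8:45 am–9:45 am, 12:15 pm–12:30 pm.
Union of the two gives the symmetric difference.

4:15 am–5:30 am, 6:00 am–8:30 am, 8:45 am–9:45 am, 10:00 am–10:30 am, 12:15 pm–12:30 pm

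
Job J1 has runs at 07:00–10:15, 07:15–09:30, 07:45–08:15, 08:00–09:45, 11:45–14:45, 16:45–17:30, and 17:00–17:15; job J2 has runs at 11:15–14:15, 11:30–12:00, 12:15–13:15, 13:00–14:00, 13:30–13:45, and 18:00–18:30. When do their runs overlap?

11:45–14:15

First set merges to 07:00–10:15, 11:45–14:45, 16:45–17:30.
Second set merges to 11:15–14:15, 18:00–18:30.
07:00–10:15 meets no B interval.
11:45–14:45 ∩ B → 11:45–14:15.
16:45–17:30 meets no B interval.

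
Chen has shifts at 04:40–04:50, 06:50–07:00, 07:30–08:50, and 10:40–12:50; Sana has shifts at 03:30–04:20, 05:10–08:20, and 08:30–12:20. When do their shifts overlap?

06:50-07:00, 07:30-08:20, 08:30-08:50, 10:40-12:20

04:40-04:50 meets no B interval.
06:50-07:00 ∩ B → 06:50-07:00.
07:30-08:50 ∩ B → 07:30-08:20, 08:30-08:50.
10:40-12:50 ∩ B → 10:40-12:20.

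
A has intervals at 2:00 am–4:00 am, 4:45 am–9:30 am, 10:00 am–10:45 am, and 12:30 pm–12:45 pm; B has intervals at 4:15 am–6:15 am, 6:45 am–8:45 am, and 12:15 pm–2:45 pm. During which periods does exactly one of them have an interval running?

A \ B = 2:00 am-4:00 am, 6:15 am-6:45 am, 8:45 am-9:30 am, 10:00 am-10:45 am.
B \ A = 4:15 am-4:45 am, 12:15 pm-12:30 pm, 12:45 pm-2:45 pm.
Union of the two gives the symmetric difference.

2:00 am-4:00 am, 4:15 am-4:45 am, 6:15 am-6:45 am, 8:45 am-9:30 am, 10:00 am-10:45 am, 12:15 pm-12:30 pm, 12:45 pm-2:45 pm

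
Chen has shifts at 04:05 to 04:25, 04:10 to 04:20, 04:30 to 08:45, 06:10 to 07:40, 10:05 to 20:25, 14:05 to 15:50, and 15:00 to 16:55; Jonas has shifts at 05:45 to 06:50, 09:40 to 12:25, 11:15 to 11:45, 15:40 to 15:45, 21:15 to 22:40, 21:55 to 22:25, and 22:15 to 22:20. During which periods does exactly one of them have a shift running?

04:05–04:25, 04:30–05:45, 06:50–08:45, 09:40–10:05, 12:25–15:40, 15:45–20:25, 21:15–22:40

A, merged: 04:05–04:25, 04:30–08:45, 10:05–20:25.
B, merged: 05:45–06:50, 09:40–12:25, 15:40–15:45, 21:15–22:40.
Only in the first: 04:05–04:25, 04:30–05:45, 06:50–08:45, 12:25–15:40, 15:45–20:25.
Only in the second: 09:40–10:05, 21:15–22:40.
Together these are the periods covered by exactly one.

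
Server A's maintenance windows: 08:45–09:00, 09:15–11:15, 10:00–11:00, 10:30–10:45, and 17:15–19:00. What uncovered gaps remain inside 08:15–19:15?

08:15–08:45, 09:00–09:15, 11:15–17:15, 19:00–19:15

The merged coverage is 08:45–09:00, 09:15–11:15, 17:15–19:00.
Gaps within 08:15–19:15: 08:15–08:45, 09:00–09:15, 11:15–17:15, 19:00–19:15.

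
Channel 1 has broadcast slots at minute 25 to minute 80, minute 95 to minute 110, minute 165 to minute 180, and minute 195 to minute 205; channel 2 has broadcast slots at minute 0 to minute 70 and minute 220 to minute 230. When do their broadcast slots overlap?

minute 25 to minute 80 overlaps B on minute 25 to minute 70.
minute 95 to minute 110 falls entirely outside B.
minute 165 to minute 180 falls entirely outside B.
minute 195 to minute 205 falls entirely outside B.

minute 25 to minute 70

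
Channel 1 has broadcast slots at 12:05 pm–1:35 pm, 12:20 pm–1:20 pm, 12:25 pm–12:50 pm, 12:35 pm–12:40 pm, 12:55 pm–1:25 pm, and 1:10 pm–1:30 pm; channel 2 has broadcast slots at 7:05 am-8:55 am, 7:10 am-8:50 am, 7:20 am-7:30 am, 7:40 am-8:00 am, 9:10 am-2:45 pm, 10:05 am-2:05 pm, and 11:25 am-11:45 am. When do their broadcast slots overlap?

A, merged: 12:05 pm–1:35 pm.
B, merged: 7:05 am–8:55 am, 9:10 am–2:45 pm.
12:05 pm–1:35 pm meets the second set on 12:05 pm–1:35 pm.

12:05 pm–1:35 pm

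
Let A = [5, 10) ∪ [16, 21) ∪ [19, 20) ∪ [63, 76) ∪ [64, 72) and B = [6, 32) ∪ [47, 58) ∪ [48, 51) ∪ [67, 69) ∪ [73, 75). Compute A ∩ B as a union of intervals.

Merge the first list: [5, 10), [16, 21), [63, 76).
Merge the second list: [6, 32), [47, 58), [67, 69), [73, 75).
[5, 10) overlaps B on [6, 10).
[16, 21) overlaps B on [16, 21).
[63, 76) overlaps B on [67, 69), [73, 75).

[6, 10) ∪ [16, 21) ∪ [67, 69) ∪ [73, 75)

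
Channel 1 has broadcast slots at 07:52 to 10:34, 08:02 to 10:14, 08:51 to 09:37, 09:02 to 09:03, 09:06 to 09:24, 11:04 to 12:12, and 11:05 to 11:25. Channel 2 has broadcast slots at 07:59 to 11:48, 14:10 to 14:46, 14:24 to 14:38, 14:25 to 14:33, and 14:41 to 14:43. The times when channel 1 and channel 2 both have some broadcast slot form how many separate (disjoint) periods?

2

Merge the first list: 07:52-10:34, 11:04-12:12.
Merge the second list: 07:59-11:48, 14:10-14:46.
A ∩ B = 07:59-10:34, 11:04-11:48.
That is 2 disjoint pieces.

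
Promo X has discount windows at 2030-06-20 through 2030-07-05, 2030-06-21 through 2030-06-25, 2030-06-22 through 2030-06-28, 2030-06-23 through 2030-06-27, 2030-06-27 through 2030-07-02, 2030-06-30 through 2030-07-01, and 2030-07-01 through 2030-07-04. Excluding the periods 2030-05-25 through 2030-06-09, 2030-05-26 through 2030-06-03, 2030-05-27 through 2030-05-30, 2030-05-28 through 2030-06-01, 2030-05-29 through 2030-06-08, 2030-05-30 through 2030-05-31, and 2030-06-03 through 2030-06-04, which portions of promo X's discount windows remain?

Merge the first list: 2030-06-20 through 2030-07-05.
Merge the second list: 2030-05-25 through 2030-06-09.
2030-06-20 through 2030-07-05 is untouched.

2030-06-20 through 2030-07-05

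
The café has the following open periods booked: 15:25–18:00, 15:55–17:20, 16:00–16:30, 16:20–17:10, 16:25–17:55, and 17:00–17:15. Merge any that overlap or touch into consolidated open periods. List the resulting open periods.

15:25–18:00

15:55–17:20 overlaps/touches 15:25–18:00 → extend to 15:25–18:00.
16:00–16:30 overlaps/touches 15:25–18:00 → extend to 15:25–18:00.
16:20–17:10 overlaps/touches 15:25–18:00 → extend to 15:25–18:00.
16:25–17:55 overlaps/touches 15:25–18:00 → extend to 15:25–18:00.
17:00–17:15 overlaps/touches 15:25–18:00 → extend to 15:25–18:00.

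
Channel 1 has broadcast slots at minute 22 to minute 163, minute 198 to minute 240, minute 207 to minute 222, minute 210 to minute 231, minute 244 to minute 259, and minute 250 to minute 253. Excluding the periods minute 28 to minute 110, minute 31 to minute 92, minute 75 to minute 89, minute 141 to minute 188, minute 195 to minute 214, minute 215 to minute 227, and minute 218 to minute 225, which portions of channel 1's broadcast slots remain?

A, merged: minute 22 to minute 163, minute 198 to minute 240, minute 244 to minute 259.
B, merged: minute 28 to minute 110, minute 141 to minute 188, minute 195 to minute 214, minute 215 to minute 227.
minute 22 to minute 163 with B removed leaves minute 22 to minute 28, minute 110 to minute 141.
minute 198 to minute 240 with B removed leaves minute 214 to minute 215, minute 227 to minute 240.
minute 244 to minute 259 is untouched.

minute 22 to minute 28, minute 110 to minute 141, minute 214 to minute 215, minute 227 to minute 240, minute 244 to minute 259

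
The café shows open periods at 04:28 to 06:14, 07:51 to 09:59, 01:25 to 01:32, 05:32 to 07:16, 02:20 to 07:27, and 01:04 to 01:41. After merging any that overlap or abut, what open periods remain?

Sort by start: 01:04–01:41, 01:25–01:32, 02:20–07:27, 04:28–06:14, 05:32–07:16, 07:51–09:59.
01:25–01:32 overlaps/touches 01:04–01:41 → extend to 01:04–01:41.
02:20–07:27 is disjoint → start new block.
04:28–06:14 overlaps/touches 02:20–07:27 → extend to 02:20–07:27.
05:32–07:16 overlaps/touches 02:20–07:27 → extend to 02:20–07:27.
07:51–09:59 is disjoint → start new block.

01:04–01:41, 02:20–07:27, 07:51–09:59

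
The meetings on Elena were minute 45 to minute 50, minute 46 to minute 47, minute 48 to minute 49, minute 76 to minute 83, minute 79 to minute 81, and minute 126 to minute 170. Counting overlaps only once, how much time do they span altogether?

56 minutes

Merged: minute 45 to minute 50, minute 76 to minute 83, minute 126 to minute 170.
Lengths: 5 minutes + 7 minutes + 44 minutes = 56 minutes.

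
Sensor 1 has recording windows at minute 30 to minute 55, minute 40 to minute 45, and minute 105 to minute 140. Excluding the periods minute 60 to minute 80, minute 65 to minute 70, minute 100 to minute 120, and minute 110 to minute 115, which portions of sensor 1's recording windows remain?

minute 30 to minute 55, minute 120 to minute 140

A, merged: minute 30 to minute 55, minute 105 to minute 140.
B, merged: minute 60 to minute 80, minute 100 to minute 120.
minute 30 to minute 55: no B overlap → unchanged.
minute 105 to minute 140 minus B → minute 120 to minute 140.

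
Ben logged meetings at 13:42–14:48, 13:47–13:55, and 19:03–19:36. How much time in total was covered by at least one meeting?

Merged: 13:42-14:48, 19:03-19:36.
Lengths: 1 h 6 min + 33 min = 1 h 39 min.

1 h 39 min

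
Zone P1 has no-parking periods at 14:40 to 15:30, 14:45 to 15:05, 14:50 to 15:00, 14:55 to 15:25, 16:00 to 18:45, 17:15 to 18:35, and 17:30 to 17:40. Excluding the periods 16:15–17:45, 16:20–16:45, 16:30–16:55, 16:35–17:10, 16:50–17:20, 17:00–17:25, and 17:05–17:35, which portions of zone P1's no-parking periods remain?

First set merges to 14:40–15:30, 16:00–18:45.
Second set merges to 16:15–17:45.
14:40–15:30: nothing removed.
16:00–18:45 \ B = 16:00–16:15, 17:45–18:45.

14:40–15:30, 16:00–16:15, 17:45–18:45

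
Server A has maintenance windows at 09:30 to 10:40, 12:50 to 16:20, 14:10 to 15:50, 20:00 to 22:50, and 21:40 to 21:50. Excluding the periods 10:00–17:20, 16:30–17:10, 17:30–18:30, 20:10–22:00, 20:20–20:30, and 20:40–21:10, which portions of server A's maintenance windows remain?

Merge the first list: 09:30-10:40, 12:50-16:20, 20:00-22:50.
Merge the second list: 10:00-17:20, 17:30-18:30, 20:10-22:00.
09:30-10:40 with B removed leaves 09:30-10:00.
12:50-16:20 lies entirely inside B → drops out.
20:00-22:50 with B removed leaves 20:00-20:10, 22:00-22:50.

09:30-10:00, 20:00-20:10, 22:00-22:50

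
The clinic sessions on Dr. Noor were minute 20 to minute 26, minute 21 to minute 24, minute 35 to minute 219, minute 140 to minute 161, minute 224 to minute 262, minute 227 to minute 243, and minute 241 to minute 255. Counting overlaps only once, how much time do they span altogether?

Merged: minute 20 to minute 26, minute 35 to minute 219, minute 224 to minute 262.
Lengths: 6 minutes + 184 minutes + 38 minutes = 228 minutes.

228 minutes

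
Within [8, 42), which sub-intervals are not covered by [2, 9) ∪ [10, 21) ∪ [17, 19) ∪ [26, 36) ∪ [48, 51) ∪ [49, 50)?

The merged coverage is [2, 9), [10, 21), [26, 36), [48, 51).
Complement within [8, 42): [9, 10), [21, 26), [36, 42).

[9, 10) ∪ [21, 26) ∪ [36, 42)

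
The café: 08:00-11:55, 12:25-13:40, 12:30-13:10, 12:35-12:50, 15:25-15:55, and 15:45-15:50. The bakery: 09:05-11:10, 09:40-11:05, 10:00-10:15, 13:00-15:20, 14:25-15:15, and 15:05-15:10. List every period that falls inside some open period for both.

First set merges to 08:00–11:55, 12:25–13:40, 15:25–15:55.
Second set merges to 09:05–11:10, 13:00–15:20.
08:00–11:55 meets the second set on 09:05–11:10.
12:25–13:40 meets the second set on 13:00–13:40.
15:25–15:55: no overlap with the second set.

09:05–11:10, 13:00–13:40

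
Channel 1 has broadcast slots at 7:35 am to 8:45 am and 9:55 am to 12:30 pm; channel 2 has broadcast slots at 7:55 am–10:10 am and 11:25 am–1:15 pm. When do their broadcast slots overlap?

7:35 am–8:45 am overlaps B on 7:55 am–8:45 am.
9:55 am–12:30 pm overlaps B on 9:55 am–10:10 am, 11:25 am–12:30 pm.

7:55 am–8:45 am, 9:55 am–10:10 am, 11:25 am–12:30 pm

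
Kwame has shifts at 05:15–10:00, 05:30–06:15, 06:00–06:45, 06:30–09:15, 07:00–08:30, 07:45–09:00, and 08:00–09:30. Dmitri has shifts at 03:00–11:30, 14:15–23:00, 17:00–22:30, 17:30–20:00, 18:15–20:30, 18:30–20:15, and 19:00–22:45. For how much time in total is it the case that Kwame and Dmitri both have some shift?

4 h 45 min

Merge the first list: 05:15–10:00.
Merge the second list: 03:00–11:30, 14:15–23:00.
A ∩ B = 05:15–10:00.
Total: 4 h 45 min.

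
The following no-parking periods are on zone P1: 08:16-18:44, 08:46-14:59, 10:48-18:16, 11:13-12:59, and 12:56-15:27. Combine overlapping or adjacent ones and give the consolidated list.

08:46–14:59 overlaps/touches 08:16–18:44 → extend to 08:16–18:44.
10:48–18:16 overlaps/touches 08:16–18:44 → extend to 08:16–18:44.
11:13–12:59 overlaps/touches 08:16–18:44 → extend to 08:16–18:44.
12:56–15:27 overlaps/touches 08:16–18:44 → extend to 08:16–18:44.

08:16–18:44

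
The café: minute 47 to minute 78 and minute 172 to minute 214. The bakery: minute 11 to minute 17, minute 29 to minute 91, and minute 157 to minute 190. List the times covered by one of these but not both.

Only in the first: minute 190 to minute 214.
Only in the second: minute 11 to minute 17, minute 29 to minute 47, minute 78 to minute 91, minute 157 to minute 172.
Together these are the periods covered by exactly one.

minute 11 to minute 17, minute 29 to minute 47, minute 78 to minute 91, minute 157 to minute 172, minute 190 to minute 214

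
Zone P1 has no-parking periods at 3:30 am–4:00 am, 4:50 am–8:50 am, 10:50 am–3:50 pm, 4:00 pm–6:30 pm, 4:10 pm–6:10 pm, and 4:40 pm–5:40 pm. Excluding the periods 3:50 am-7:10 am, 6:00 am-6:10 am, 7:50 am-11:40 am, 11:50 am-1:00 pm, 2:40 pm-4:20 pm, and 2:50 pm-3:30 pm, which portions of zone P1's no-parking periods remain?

3:30 am-3:50 am, 7:10 am-7:50 am, 11:40 am-11:50 am, 1:00 pm-2:40 pm, 4:20 pm-6:30 pm

First set merges to 3:30 am-4:00 am, 4:50 am-8:50 am, 10:50 am-3:50 pm, 4:00 pm-6:30 pm.
Second set merges to 3:50 am-7:10 am, 7:50 am-11:40 am, 11:50 am-1:00 pm, 2:40 pm-4:20 pm.
3:30 am-4:00 am \ B = 3:30 am-3:50 am.
4:50 am-8:50 am \ B = 7:10 am-7:50 am.
10:50 am-3:50 pm \ B = 11:40 am-11:50 am, 1:00 pm-2:40 pm.
4:00 pm-6:30 pm \ B = 4:20 pm-6:30 pm.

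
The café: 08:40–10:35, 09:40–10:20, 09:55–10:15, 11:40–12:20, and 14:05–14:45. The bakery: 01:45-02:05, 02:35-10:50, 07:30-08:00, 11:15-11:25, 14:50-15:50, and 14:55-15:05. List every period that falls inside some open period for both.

08:40–10:35

First set merges to 08:40–10:35, 11:40–12:20, 14:05–14:45.
Second set merges to 01:45–02:05, 02:35–10:50, 11:15–11:25, 14:50–15:50.
08:40–10:35 meets the second set on 08:40–10:35.
11:40–12:20: no overlap with the second set.
14:05–14:45: no overlap with the second set.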